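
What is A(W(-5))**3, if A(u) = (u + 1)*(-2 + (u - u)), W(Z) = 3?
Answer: -512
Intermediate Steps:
A(u) = -2 - 2*u (A(u) = (1 + u)*(-2 + 0) = (1 + u)*(-2) = -2 - 2*u)
A(W(-5))**3 = (-2 - 2*3)**3 = (-2 - 6)**3 = (-8)**3 = -512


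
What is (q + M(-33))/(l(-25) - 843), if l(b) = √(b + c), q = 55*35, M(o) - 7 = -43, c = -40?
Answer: -1592427/710714 - 1889*I*√65/710714 ≈ -2.2406 - 0.021429*I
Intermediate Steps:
M(o) = -36 (M(o) = 7 - 43 = -36)
q = 1925
l(b) = √(-40 + b) (l(b) = √(b - 40) = √(-40 + b))
(q + M(-33))/(l(-25) - 843) = (1925 - 36)/(√(-40 - 25) - 843) = 1889/(√(-65) - 843) = 1889/(I*√65 - 843) = 1889/(-843 + I*√65)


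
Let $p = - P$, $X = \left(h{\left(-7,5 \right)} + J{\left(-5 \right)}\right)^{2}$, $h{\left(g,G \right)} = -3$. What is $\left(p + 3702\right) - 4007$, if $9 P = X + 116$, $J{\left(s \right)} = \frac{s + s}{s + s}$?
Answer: $- \frac{955}{3} \approx -318.33$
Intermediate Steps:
$J{\left(s \right)} = 1$ ($J{\left(s \right)} = \frac{2 s}{2 s} = 2 s \frac{1}{2 s} = 1$)
$X = 4$ ($X = \left(-3 + 1\right)^{2} = \left(-2\right)^{2} = 4$)
$P = \frac{40}{3}$ ($P = \frac{4 + 116}{9} = \frac{1}{9} \cdot 120 = \frac{40}{3} \approx 13.333$)
$p = - \frac{40}{3}$ ($p = \left(-1\right) \frac{40}{3} = - \frac{40}{3} \approx -13.333$)
$\left(p + 3702\right) - 4007 = \left(- \frac{40}{3} + 3702\right) - 4007 = \frac{11066}{3} - 4007 = - \frac{955}{3}$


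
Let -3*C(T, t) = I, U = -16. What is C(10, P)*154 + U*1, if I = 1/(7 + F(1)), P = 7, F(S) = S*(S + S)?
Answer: -586/27 ≈ -21.704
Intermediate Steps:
F(S) = 2*S**2 (F(S) = S*(2*S) = 2*S**2)
I = 1/9 (I = 1/(7 + 2*1**2) = 1/(7 + 2*1) = 1/(7 + 2) = 1/9 ≈ 0.11111)
C(T, t) = -1/27 (C(T, t) = -1/3*1/9 = -1/27)
C(10, P)*154 + U*1 = -1/27*154 - 16*1 = -154/27 - 16 = -586/27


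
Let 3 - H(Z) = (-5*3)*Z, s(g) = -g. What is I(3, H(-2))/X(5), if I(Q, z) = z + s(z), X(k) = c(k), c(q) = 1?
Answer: 0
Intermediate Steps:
X(k) = 1
H(Z) = 3 + 15*Z (H(Z) = 3 - (-5*3)*Z = 3 - (-15)*Z = 3 + 15*Z)
I(Q, z) = 0 (I(Q, z) = z - z = 0)
I(3, H(-2))/X(5) = 0/1 = 0*1 = 0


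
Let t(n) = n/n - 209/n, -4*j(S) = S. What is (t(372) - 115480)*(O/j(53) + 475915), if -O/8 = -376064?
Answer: -566597500436459/19716 ≈ -2.8738e+10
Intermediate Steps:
O = 3008512 (O = -8*(-376064) = 3008512)
j(S) = -S/4
t(n) = 1 - 209/n
(t(372) - 115480)*(O/j(53) + 475915) = ((-209 + 372)/372 - 115480)*(3008512/((-1/4*53)) + 475915) = ((1/372)*163 - 115480)*(3008512/(-53/4) + 475915) = (163/372 - 115480)*(3008512*(-4/53) + 475915) = -42958397*(-12034048/53 + 475915)/372 = -42958397/372*13189447/53 = -566597500436459/19716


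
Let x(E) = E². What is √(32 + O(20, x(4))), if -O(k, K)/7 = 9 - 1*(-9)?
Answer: I*√94 ≈ 9.6954*I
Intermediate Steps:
O(k, K) = -126 (O(k, K) = -7*(9 - 1*(-9)) = -7*(9 + 9) = -7*18 = -126)
√(32 + O(20, x(4))) = √(32 - 126) = √(-94) = I*√94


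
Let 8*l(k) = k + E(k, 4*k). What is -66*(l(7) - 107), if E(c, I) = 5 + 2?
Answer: 13893/2 ≈ 6946.5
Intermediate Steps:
E(c, I) = 7
l(k) = 7/8 + k/8 (l(k) = (k + 7)/8 = (7 + k)/8 = 7/8 + k/8)
-66*(l(7) - 107) = -66*((7/8 + (⅛)*7) - 107) = -66*((7/8 + 7/8) - 107) = -66*(7/4 - 107) = -66*(-421/4) = 13893/2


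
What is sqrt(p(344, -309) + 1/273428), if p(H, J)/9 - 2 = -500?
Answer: I*sqrt(83771797093315)/136714 ≈ 66.948*I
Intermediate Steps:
p(H, J) = -4482 (p(H, J) = 18 + 9*(-500) = 18 - 4500 = -4482)
sqrt(p(344, -309) + 1/273428) = sqrt(-4482 + 1/273428) = sqrt(-1225504295/273428) = I*sqrt(83771797093315)/136714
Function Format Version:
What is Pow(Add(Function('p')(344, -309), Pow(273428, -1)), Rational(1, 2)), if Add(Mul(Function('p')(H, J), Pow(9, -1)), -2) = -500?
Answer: Mul(Rational(1, 136714), I, Pow(83771797093315, Rational(1, 2))) ≈ Mul(66.948, I)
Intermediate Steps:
Function('p')(H, J) = -4482 (Function('p')(H, J) = Add(18, Mul(9, -500)) = Add(18, -4500) = -4482)
Pow(Add(Function('p')(344, -309), Pow(273428, -1)), Rational(1, 2)) = Pow(Add(-4482, Pow(273428, -1)), Rational(1, 2)) = Pow(Add(-4482, Rational(1, 273428)), Rational(1, 2)) = Pow(Rational(-1225504295, 273428), Rational(1, 2)) = Mul(Rational(1, 136714), I, Pow(83771797093315, Rational(1, 2)))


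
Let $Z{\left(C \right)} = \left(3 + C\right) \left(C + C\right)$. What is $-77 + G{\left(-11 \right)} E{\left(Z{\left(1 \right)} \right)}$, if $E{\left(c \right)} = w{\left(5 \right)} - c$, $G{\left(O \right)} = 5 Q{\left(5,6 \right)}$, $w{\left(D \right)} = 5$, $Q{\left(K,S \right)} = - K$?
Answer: $-2$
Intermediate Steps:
$Z{\left(C \right)} = 2 C \left(3 + C\right)$ ($Z{\left(C \right)} = \left(3 + C\right) 2 C = 2 C \left(3 + C\right)$)
$G{\left(O \right)} = -25$ ($G{\left(O \right)} = 5 \left(\left(-1\right) 5\right) = 5 \left(-5\right) = -25$)
$E{\left(c \right)} = 5 - c$
$-77 + G{\left(-11 \right)} E{\left(Z{\left(1 \right)} \right)} = -77 - 25 \left(5 - 2 \cdot 1 \left(3 + 1\right)\right) = -77 - 25 \left(5 - 2 \cdot 1 \cdot 4\right) = -77 - 25 \left(5 - 8\right) = -77 - -75 = -77 + 75 = -2$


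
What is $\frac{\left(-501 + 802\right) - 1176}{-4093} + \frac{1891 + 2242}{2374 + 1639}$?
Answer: $\frac{20427744}{16425209} \approx 1.2437$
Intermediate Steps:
$\frac{\left(-501 + 802\right) - 1176}{-4093} + \frac{1891 + 2242}{2374 + 1639} = \left(301 - 1176\right) \left(- \frac{1}{4093}\right) + \frac{4133}{4013} = \left(-875\right) \left(- \frac{1}{4093}\right) + 4133 \cdot \frac{1}{4013} = \frac{875}{4093} + \frac{4133}{4013} = \frac{20427744}{16425209}$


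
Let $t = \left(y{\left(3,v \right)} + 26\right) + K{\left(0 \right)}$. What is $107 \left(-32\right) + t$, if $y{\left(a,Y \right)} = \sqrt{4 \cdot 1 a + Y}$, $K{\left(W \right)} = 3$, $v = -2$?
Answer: $-3395 + \sqrt{10} \approx -3391.8$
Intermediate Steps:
$y{\left(a,Y \right)} = \sqrt{Y + 4 a}$ ($y{\left(a,Y \right)} = \sqrt{4 a + Y} = \sqrt{Y + 4 a}$)
$t = 29 + \sqrt{10}$ ($t = \left(\sqrt{-2 + 4 \cdot 3} + 26\right) + 3 = \left(\sqrt{-2 + 12} + 26\right) + 3 = \left(\sqrt{10} + 26\right) + 3 = \left(26 + \sqrt{10}\right) + 3 = 29 + \sqrt{10} \approx 32.162$)
$107 \left(-32\right) + t = 107 \left(-32\right) + \left(29 + \sqrt{10}\right) = -3424 + \left(29 + \sqrt{10}\right) = -3395 + \sqrt{10}$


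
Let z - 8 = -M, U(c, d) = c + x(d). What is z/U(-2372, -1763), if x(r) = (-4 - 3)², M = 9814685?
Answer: 9814677/2323 ≈ 4225.0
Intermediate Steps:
x(r) = 49 (x(r) = (-7)² = 49)
U(c, d) = 49 + c (U(c, d) = c + 49 = 49 + c)
z = -9814677 (z = 8 - 1*9814685 = 8 - 9814685 = -9814677)
z/U(-2372, -1763) = -9814677/(49 - 2372) = -9814677/(-2323) = -9814677*(-1/2323) = 9814677/2323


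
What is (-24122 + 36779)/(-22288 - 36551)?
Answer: -4219/19613 ≈ -0.21511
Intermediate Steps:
(-24122 + 36779)/(-22288 - 36551) = 12657/(-58839) = 12657*(-1/58839) = -4219/19613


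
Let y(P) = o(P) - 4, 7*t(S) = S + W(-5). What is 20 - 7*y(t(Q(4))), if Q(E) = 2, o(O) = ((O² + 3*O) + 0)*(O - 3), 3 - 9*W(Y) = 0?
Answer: 1856/27 ≈ 68.741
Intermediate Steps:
W(Y) = ⅓ (W(Y) = ⅓ - ⅑*0 = ⅓ + 0 = ⅓)
o(O) = (-3 + O)*(O² + 3*O) (o(O) = (O² + 3*O)*(-3 + O) = (-3 + O)*(O² + 3*O))
t(S) = 1/21 + S/7 (t(S) = (S + ⅓)/7 = (⅓ + S)/7 = 1/21 + S/7)
y(P) = -4 + P*(-9 + P²) (y(P) = P*(-9 + P²) - 4 = -4 + P*(-9 + P²))
20 - 7*y(t(Q(4))) = 20 - 7*(-4 + (1/21 + (⅐)*2)*(-9 + (1/21 + (⅐)*2)²)) = 20 - 7*(-4 + (1/21 + 2/7)*(-9 + (1/21 + 2/7)²)) = 20 - 7*(-4 + (-9 + (⅓)²)/3) = 20 - 7*(-4 + (-9 + ⅑)/3) = 20 - 7*(-4 + (⅓)*(-80/9)) = 20 - 7*(-4 - 80/27) = 20 - 7*(-188/27) = 20 + 1316/27 = 1856/27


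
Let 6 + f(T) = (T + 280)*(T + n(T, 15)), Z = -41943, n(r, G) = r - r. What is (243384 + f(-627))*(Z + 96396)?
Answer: 25099946991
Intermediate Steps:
n(r, G) = 0
f(T) = -6 + T*(280 + T) (f(T) = -6 + (T + 280)*(T + 0) = -6 + (280 + T)*T = -6 + T*(280 + T))
(243384 + f(-627))*(Z + 96396) = (243384 + (-6 + (-627)**2 + 280*(-627)))*(-41943 + 96396) = (243384 + (-6 + 393129 - 175560))*54453 = (243384 + 217563)*54453 = 460947*54453 = 25099946991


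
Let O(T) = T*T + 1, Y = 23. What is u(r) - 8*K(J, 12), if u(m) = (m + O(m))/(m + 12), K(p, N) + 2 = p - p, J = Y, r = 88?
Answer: 9433/100 ≈ 94.330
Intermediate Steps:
J = 23
O(T) = 1 + T**2 (O(T) = T**2 + 1 = 1 + T**2)
K(p, N) = -2 (K(p, N) = -2 + (p - p) = -2 + 0 = -2)
u(m) = (1 + m + m**2)/(12 + m) (u(m) = (m + (1 + m**2))/(m + 12) = (1 + m + m**2)/(12 + m))
u(r) - 8*K(J, 12) = (1 + 88 + 88**2)/(12 + 88) - 8*(-2) = (1 + 88 + 7744)/100 + 16 = (1/100)*7833 + 16 = 7833/100 + 16 = 9433/100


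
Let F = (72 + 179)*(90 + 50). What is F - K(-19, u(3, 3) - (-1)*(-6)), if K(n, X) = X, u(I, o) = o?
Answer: 35143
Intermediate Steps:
F = 35140 (F = 251*140 = 35140)
F - K(-19, u(3, 3) - (-1)*(-6)) = 35140 - (3 - (-1)*(-6)) = 35140 - (3 - 1*6) = 35140 - (3 - 6) = 35140 - 1*(-3) = 35140 + 3 = 35143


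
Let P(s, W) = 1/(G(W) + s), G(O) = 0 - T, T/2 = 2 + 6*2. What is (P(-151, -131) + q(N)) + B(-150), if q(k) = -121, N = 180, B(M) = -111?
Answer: -41529/179 ≈ -232.01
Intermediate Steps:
T = 28 (T = 2*(2 + 6*2) = 2*(2 + 12) = 2*14 = 28)
G(O) = -28 (G(O) = 0 - 1*28 = 0 - 28 = -28)
P(s, W) = 1/(-28 + s)
(P(-151, -131) + q(N)) + B(-150) = (1/(-28 - 151) - 121) - 111 = (1/(-179) - 121) - 111 = (-1/179 - 121) - 111 = -21660/179 - 111 = -41529/179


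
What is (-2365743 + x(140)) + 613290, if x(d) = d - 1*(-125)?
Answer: -1752188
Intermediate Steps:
x(d) = 125 + d (x(d) = d + 125 = 125 + d)
(-2365743 + x(140)) + 613290 = (-2365743 + (125 + 140)) + 613290 = (-2365743 + 265) + 613290 = -2365478 + 613290 = -1752188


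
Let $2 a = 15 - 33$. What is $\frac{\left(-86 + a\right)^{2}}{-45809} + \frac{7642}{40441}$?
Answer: $- \frac{784613}{97503251} \approx -0.008047$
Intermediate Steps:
$a = -9$ ($a = \frac{15 - 33}{2} = \frac{1}{2} \left(-18\right) = -9$)
$\frac{\left(-86 + a\right)^{2}}{-45809} + \frac{7642}{40441} = \frac{\left(-86 - 9\right)^{2}}{-45809} + \frac{7642}{40441} = \left(-95\right)^{2} \left(- \frac{1}{45809}\right) + 7642 \cdot \frac{1}{40441} = 9025 \left(- \frac{1}{45809}\right) + \frac{7642}{40441} = - \frac{475}{2411} + \frac{7642}{40441} = - \frac{784613}{97503251}$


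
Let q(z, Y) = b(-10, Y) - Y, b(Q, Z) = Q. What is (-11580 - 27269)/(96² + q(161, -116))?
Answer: -38849/9322 ≈ -4.1674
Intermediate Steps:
q(z, Y) = -10 - Y
(-11580 - 27269)/(96² + q(161, -116)) = (-11580 - 27269)/(96² + (-10 - 1*(-116))) = -38849/(9216 + (-10 + 116)) = -38849/(9216 + 106) = -38849/9322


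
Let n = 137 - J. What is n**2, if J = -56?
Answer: 37249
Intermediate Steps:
n = 193 (n = 137 - 1*(-56) = 137 + 56 = 193)
n**2 = 193**2 = 37249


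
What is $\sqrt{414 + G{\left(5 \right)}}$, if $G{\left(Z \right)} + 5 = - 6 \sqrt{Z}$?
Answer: $\sqrt{409 - 6 \sqrt{5}} \approx 19.889$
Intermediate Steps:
$G{\left(Z \right)} = -5 - 6 \sqrt{Z}$
$\sqrt{414 + G{\left(5 \right)}} = \sqrt{414 - \left(5 + 6 \sqrt{5}\right)} = \sqrt{409 - 6 \sqrt{5}}$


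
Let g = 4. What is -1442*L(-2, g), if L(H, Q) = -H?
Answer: -2884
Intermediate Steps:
-1442*L(-2, g) = -(-1442)*(-2) = -1442*2 = -2884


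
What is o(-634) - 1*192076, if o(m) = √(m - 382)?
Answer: -192076 + 2*I*√254 ≈ -1.9208e+5 + 31.875*I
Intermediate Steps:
o(m) = √(-382 + m)
o(-634) - 1*192076 = √(-382 - 634) - 1*192076 = √(-1016) - 192076 = 2*I*√254 - 192076 = -192076 + 2*I*√254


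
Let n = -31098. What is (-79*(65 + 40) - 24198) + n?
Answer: -63591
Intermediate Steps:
(-79*(65 + 40) - 24198) + n = (-79*(65 + 40) - 24198) - 31098 = (-79*105 - 24198) - 31098 = (-8295 - 24198) - 31098 = -32493 - 31098 = -63591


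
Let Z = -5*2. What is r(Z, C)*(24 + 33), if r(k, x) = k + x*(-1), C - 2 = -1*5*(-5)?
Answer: -2109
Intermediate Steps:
Z = -10
C = 27 (C = 2 - 1*5*(-5) = 2 - 5*(-5) = 2 + 25 = 27)
r(k, x) = k - x
r(Z, C)*(24 + 33) = (-10 - 1*27)*(24 + 33) = (-10 - 27)*57 = -37*57 = -2109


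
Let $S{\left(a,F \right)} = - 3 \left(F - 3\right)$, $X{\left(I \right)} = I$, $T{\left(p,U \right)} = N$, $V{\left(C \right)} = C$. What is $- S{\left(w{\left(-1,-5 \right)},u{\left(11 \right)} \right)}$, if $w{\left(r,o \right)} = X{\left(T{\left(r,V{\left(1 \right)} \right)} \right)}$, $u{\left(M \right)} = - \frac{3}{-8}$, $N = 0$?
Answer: $- \frac{63}{8} \approx -7.875$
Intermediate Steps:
$T{\left(p,U \right)} = 0$
$u{\left(M \right)} = \frac{3}{8}$ ($u{\left(M \right)} = \left(-3\right) \left(- \frac{1}{8}\right) = \frac{3}{8}$)
$w{\left(r,o \right)} = 0$
$S{\left(a,F \right)} = 9 - 3 F$ ($S{\left(a,F \right)} = - 3 \left(-3 + F\right) = 9 - 3 F$)
$- S{\left(w{\left(-1,-5 \right)},u{\left(11 \right)} \right)} = - (9 - \frac{9}{8}) = \left(-1\right) \frac{63}{8} = - \frac{63}{8}$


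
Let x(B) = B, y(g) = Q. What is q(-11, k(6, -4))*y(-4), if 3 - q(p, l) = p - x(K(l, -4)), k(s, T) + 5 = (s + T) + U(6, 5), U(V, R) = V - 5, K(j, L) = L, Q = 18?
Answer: 180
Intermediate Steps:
y(g) = 18
U(V, R) = -5 + V
k(s, T) = -4 + T + s (k(s, T) = -5 + ((s + T) + (-5 + 6)) = -5 + ((T + s) + 1) = -5 + (1 + T + s) = -4 + T + s)
q(p, l) = -1 - p (q(p, l) = 3 - (p - 1*(-4)) = 3 - (p + 4) = 3 - (4 + p) = 3 + (-4 - p) = -1 - p)
q(-11, k(6, -4))*y(-4) = (-1 - 1*(-11))*18 = (-1 + 11)*18 = 10*18 = 180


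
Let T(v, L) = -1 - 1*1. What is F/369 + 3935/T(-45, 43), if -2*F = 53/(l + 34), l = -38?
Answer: -5808007/2952 ≈ -1967.5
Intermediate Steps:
T(v, L) = -2 (T(v, L) = -1 - 1 = -2)
F = 53/8 (F = -53/(2*(-38 + 34)) = -53/(2*(-4)) = -(-1)*53/8 = -½*(-53/4) = 53/8 ≈ 6.6250)
F/369 + 3935/T(-45, 43) = (53/8)/369 + 3935/(-2) = (53/8)*(1/369) + 3935*(-½) = 53/2952 - 3935/2 = -5808007/2952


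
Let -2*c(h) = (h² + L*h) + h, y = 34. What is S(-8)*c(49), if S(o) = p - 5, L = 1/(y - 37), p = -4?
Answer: 21903/2 ≈ 10952.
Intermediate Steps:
L = -⅓ (L = 1/(34 - 37) = 1/(-3) = -⅓ ≈ -0.33333)
S(o) = -9 (S(o) = -4 - 5 = -9)
c(h) = -h²/2 - h/3 (c(h) = -((h² - h/3) + h)/2 = -(h² + 2*h/3)/2 = -h²/2 - h/3)
S(-8)*c(49) = -(-3)*49*(2 + 3*49)/2 = -(-3)*49*(2 + 147)/2 = -(-3)*49*149/2 = -9*(-7301/6) = 21903/2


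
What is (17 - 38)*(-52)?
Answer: 1092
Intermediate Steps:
(17 - 38)*(-52) = -21*(-52) = 1092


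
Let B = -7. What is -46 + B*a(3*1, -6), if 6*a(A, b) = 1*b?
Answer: -39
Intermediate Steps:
a(A, b) = b/6 (a(A, b) = (1*b)/6 = b/6)
-46 + B*a(3*1, -6) = -46 - 7*(-6)/6 = -46 - 7*(-1) = -46 + 7 = -39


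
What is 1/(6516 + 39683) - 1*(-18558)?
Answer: 857361043/46199 ≈ 18558.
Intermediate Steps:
1/(6516 + 39683) - 1*(-18558) = 1/46199 + 18558 = 857361043/46199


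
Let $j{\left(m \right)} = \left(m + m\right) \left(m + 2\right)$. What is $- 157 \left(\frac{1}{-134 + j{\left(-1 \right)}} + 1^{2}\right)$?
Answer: $- \frac{21195}{136} \approx -155.85$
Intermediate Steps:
$j{\left(m \right)} = 2 m \left(2 + m\right)$
$- 157 \left(\frac{1}{-134 + j{\left(-1 \right)}} + 1^{2}\right) = - 157 \left(\frac{1}{-134 + 2 \left(-1\right) \left(2 - 1\right)} + 1^{2}\right) = - 157 \left(\frac{1}{-134 + 2 \left(-1\right) 1} + 1\right) = - 157 \left(\frac{1}{-134 - 2} + 1\right) = - 157 \left(\frac{1}{-136} + 1\right) = - 157 \left(- \frac{1}{136} + 1\right) = \left(-157\right) \frac{135}{136} = - \frac{21195}{136}$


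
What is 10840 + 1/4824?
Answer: 52292161/4824 ≈ 10840.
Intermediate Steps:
10840 + 1/4824 = 52292161/4824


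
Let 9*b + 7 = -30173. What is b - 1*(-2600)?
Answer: -2260/3 ≈ -753.33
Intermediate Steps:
b = -10060/3 (b = -7/9 + (⅑)*(-30173) = -7/9 - 30173/9 = -10060/3 ≈ -3353.3)
b - 1*(-2600) = -10060/3 - 1*(-2600) = -10060/3 + 2600 = -2260/3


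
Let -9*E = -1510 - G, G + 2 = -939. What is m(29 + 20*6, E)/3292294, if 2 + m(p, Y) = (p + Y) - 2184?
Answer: -8882/14815323 ≈ -0.00059951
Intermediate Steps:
G = -941 (G = -2 - 939 = -941)
E = 569/9 (E = -(-1510 - 1*(-941))/9 = -(-1510 + 941)/9 = -⅑*(-569) = 569/9 ≈ 63.222)
m(p, Y) = -2186 + Y + p (m(p, Y) = -2 + ((p + Y) - 2184) = -2 + ((Y + p) - 2184) = -2 + (-2184 + Y + p) = -2186 + Y + p)
m(29 + 20*6, E)/3292294 = (-2186 + 569/9 + (29 + 20*6))/3292294 = (-2186 + 569/9 + (29 + 120))*(1/3292294) = (-2186 + 569/9 + 149)*(1/3292294) = -17764/9*1/3292294 = -8882/14815323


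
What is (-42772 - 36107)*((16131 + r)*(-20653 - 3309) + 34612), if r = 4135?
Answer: 38302008027120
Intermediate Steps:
(-42772 - 36107)*((16131 + r)*(-20653 - 3309) + 34612) = (-42772 - 36107)*((16131 + 4135)*(-20653 - 3309) + 34612) = -78879*(20266*(-23962) + 34612) = -78879*(-485613892 + 34612) = -78879*(-485579280) = 38302008027120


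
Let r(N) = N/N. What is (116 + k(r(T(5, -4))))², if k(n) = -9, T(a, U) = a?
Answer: 11449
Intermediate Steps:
r(N) = 1
(116 + k(r(T(5, -4))))² = (116 - 9)² = 107² = 11449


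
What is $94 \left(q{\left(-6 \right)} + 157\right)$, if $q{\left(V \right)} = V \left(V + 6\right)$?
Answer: $14758$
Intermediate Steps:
$q{\left(V \right)} = V \left(6 + V\right)$
$94 \left(q{\left(-6 \right)} + 157\right) = 94 \left(- 6 \left(6 - 6\right) + 157\right) = 94 \left(\left(-6\right) 0 + 157\right) = 94 \left(0 + 157\right) = 94 \cdot 157 = 14758$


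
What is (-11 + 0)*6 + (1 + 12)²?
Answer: 103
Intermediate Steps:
(-11 + 0)*6 + (1 + 12)² = -11*6 + 13² = -66 + 169 = 103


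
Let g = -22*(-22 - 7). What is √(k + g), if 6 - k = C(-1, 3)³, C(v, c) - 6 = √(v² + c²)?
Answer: √(248 - 118*√10) ≈ 11.187*I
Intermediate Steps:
g = 638 (g = -22*(-29) = 638)
C(v, c) = 6 + √(c² + v²) (C(v, c) = 6 + √(v² + c²) = 6 + √(c² + v²))
k = 6 - (6 + √10)³ (k = 6 - (6 + √(3² + (-1)²))³ = 6 - (6 + √(9 + 1))³ = 6 - (6 + √10)³ ≈ -763.15)
√(k + g) = √((6 - (6 + √10)³) + 638) = √(644 - (6 + √10)³)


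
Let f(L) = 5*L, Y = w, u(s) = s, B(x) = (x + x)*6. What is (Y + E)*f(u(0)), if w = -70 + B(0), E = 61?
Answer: 0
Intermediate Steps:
B(x) = 12*x (B(x) = (2*x)*6 = 12*x)
w = -70 (w = -70 + 12*0 = -70 + 0 = -70)
Y = -70
(Y + E)*f(u(0)) = (-70 + 61)*(5*0) = -9*0 = 0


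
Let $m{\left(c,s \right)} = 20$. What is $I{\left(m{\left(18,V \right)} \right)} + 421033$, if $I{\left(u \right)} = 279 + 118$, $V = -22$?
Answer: $421430$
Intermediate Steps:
$I{\left(u \right)} = 397$
$I{\left(m{\left(18,V \right)} \right)} + 421033 = 397 + 421033 = 421430$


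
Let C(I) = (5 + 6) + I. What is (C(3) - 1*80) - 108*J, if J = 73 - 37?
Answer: -3954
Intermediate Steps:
J = 36
C(I) = 11 + I
(C(3) - 1*80) - 108*J = ((11 + 3) - 1*80) - 108*36 = (14 - 80) - 3888 = -66 - 3888 = -3954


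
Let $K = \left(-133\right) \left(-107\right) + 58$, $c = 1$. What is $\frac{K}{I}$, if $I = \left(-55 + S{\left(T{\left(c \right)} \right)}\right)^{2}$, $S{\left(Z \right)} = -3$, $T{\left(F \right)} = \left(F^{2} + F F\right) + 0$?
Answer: $\frac{14289}{3364} \approx 4.2476$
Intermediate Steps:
$T{\left(F \right)} = 2 F^{2}$ ($T{\left(F \right)} = \left(F^{2} + F^{2}\right) + 0 = 2 F^{2} + 0 = 2 F^{2}$)
$K = 14289$ ($K = 14231 + 58 = 14289$)
$I = 3364$ ($I = \left(-55 - 3\right)^{2} = \left(-58\right)^{2} = 3364$)
$\frac{K}{I} = \frac{14289}{3364}$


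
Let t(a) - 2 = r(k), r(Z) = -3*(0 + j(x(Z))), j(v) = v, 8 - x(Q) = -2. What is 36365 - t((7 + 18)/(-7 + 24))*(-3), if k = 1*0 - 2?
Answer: 36281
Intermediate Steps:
x(Q) = 10 (x(Q) = 8 - 1*(-2) = 8 + 2 = 10)
k = -2 (k = 0 - 2 = -2)
r(Z) = -30 (r(Z) = -3*(0 + 10) = -3*10 = -30)
t(a) = -28 (t(a) = 2 - 30 = -28)
36365 - t((7 + 18)/(-7 + 24))*(-3) = 36365 - (-28)*(-3) = 36365 - 1*84 = 36365 - 84 = 36281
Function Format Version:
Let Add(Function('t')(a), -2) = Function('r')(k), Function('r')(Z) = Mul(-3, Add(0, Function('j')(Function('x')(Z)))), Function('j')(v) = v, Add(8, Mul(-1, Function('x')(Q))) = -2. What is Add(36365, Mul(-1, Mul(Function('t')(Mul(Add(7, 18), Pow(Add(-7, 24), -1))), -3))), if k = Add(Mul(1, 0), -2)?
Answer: 36281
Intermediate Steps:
Function('x')(Q) = 10 (Function('x')(Q) = Add(8, Mul(-1, -2)) = Add(8, 2) = 10)
k = -2 (k = Add(0, -2) = -2)
Function('r')(Z) = -30 (Function('r')(Z) = Mul(-3, Add(0, 10)) = Mul(-3, 10) = -30)
Function('t')(a) = -28 (Function('t')(a) = Add(2, -30) = -28)
Add(36365, Mul(-1, Mul(Function('t')(Mul(Add(7, 18), Pow(Add(-7, 24), -1))), -3))) = Add(36365, Mul(-1, Mul(-28, -3))) = Add(36365, Mul(-1, 84)) = Add(36365, -84) = 36281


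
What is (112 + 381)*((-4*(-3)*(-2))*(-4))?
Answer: 47328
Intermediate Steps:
(112 + 381)*((-4*(-3)*(-2))*(-4)) = 493*((12*(-2))*(-4)) = 493*(-24*(-4)) = 493*96 = 47328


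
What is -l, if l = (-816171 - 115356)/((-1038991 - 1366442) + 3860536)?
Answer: 931527/1455103 ≈ 0.64018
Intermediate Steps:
l = -931527/1455103 (l = -931527/(-2405433 + 3860536) = -931527/1455103 ≈ -0.64018)
-l = -1*(-931527/1455103) = 931527/1455103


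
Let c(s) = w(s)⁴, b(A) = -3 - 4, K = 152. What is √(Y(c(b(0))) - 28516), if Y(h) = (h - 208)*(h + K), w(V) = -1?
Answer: I*√60187 ≈ 245.33*I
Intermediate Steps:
b(A) = -7
c(s) = 1 (c(s) = (-1)⁴ = 1)
Y(h) = (-208 + h)*(152 + h) (Y(h) = (h - 208)*(h + 152) = (-208 + h)*(152 + h))
√(Y(c(b(0))) - 28516) = √((-31616 + 1² - 56*1) - 28516) = √((-31616 + 1 - 56) - 28516) = √(-31671 - 28516) = √(-60187) = I*√60187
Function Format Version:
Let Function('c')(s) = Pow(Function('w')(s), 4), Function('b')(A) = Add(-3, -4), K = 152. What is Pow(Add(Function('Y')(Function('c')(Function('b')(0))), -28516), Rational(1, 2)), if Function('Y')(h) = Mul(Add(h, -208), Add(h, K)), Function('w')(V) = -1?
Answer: Mul(I, Pow(60187, Rational(1, 2))) ≈ Mul(245.33, I)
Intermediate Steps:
Function('b')(A) = -7
Function('c')(s) = 1 (Function('c')(s) = Pow(-1, 4) = 1)
Function('Y')(h) = Mul(Add(-208, h), Add(152, h)) (Function('Y')(h) = Mul(Add(h, -208), Add(h, 152)) = Mul(Add(-208, h), Add(152, h)))
Pow(Add(Function('Y')(Function('c')(Function('b')(0))), -28516), Rational(1, 2)) = Pow(Add(Add(-31616, Pow(1, 2), Mul(-56, 1)), -28516), Rational(1, 2)) = Pow(Add(Add(-31616, 1, -56), -28516), Rational(1, 2)) = Pow(Add(-31671, -28516), Rational(1, 2)) = Pow(-60187, Rational(1, 2)) = Mul(I, Pow(60187, Rational(1, 2)))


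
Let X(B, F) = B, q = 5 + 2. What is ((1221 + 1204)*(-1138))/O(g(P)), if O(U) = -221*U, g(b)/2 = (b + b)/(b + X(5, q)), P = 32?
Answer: 51053525/14144 ≈ 3609.6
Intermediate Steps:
q = 7
g(b) = 4*b/(5 + b) (g(b) = 2*((b + b)/(b + 5)) = 2*((2*b)/(5 + b)) = 2*(2*b/(5 + b)) = 4*b/(5 + b))
((1221 + 1204)*(-1138))/O(g(P)) = ((1221 + 1204)*(-1138))/((-884*32/(5 + 32))) = (2425*(-1138))/((-884*32/37)) = -2759650/((-884*32/37)) = -2759650/((-221*128/37)) = -2759650/(-28288/37) = -2759650*(-37/28288) = 51053525/14144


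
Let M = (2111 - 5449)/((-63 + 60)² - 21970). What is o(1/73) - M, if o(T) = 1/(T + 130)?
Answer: -30077805/208431851 ≈ -0.14431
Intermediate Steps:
o(T) = 1/(130 + T)
M = 3338/21961 (M = -3338/((-3)² - 21970) = -3338/(9 - 21970) = -3338/(-21961) = -3338*(-1/21961) = 3338/21961 ≈ 0.15200)
o(1/73) - M = 1/(130 + 1/73) - 1*3338/21961 = 1/(130 + 1/73) - 3338/21961 = 1/(9491/73) - 3338/21961 = 73/9491 - 3338/21961 = -30077805/208431851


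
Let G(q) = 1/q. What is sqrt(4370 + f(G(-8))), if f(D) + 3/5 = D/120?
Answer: sqrt(62919345)/120 ≈ 66.101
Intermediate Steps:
f(D) = -3/5 + D/120
sqrt(4370 + f(G(-8))) = sqrt(4370 + (-3/5 + (1/120)/(-8))) = sqrt(4370 + (-3/5 + (1/120)*(-1/8))) = sqrt(4370 + (-3/5 - 1/960)) = sqrt(4370 - 577/960) = sqrt(4194623/960) = sqrt(62919345)/120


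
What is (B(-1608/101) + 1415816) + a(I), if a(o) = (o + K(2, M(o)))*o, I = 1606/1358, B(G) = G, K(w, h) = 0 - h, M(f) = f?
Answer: 142995808/101 ≈ 1.4158e+6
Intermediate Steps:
K(w, h) = -h
I = 803/679 (I = 1606*(1/1358) = 803/679 ≈ 1.1826)
a(o) = 0 (a(o) = (o - o)*o = 0*o = 0)
(B(-1608/101) + 1415816) + a(I) = (-1608/101 + 1415816) + 0 = 142995808/101 + 0 = 142995808/101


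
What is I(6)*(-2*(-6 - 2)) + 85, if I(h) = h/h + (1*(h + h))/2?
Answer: 197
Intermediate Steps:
I(h) = 1 + h (I(h) = 1 + (1*(2*h))*(1/2) = 1 + (2*h)*(1/2) = 1 + h)
I(6)*(-2*(-6 - 2)) + 85 = (1 + 6)*(-2*(-6 - 2)) + 85 = 7*(-2*(-8)) + 85 = 7*16 + 85 = 112 + 85 = 197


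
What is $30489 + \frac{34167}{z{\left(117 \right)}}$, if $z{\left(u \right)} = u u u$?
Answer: $\frac{16277204308}{533871} \approx 30489.0$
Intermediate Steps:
$z{\left(u \right)} = u^{3}$ ($z{\left(u \right)} = u u^{2} = u^{3}$)
$30489 + \frac{34167}{z{\left(117 \right)}} = 30489 + \frac{34167}{117^{3}} = 30489 + \frac{34167}{1601613} = 30489 + 34167 \cdot \frac{1}{1601613} = 30489 + \frac{11389}{533871} = \frac{16277204308}{533871}$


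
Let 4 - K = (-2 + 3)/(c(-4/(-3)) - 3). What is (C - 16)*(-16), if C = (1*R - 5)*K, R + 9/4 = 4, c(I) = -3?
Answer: 1418/3 ≈ 472.67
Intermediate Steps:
R = 7/4 (R = -9/4 + 4 = 7/4 ≈ 1.7500)
K = 25/6 (K = 4 - (-2 + 3)/(-3 - 3) = 4 - 1/(-6) = 4 - (-1)/6 = 4 - 1*(-1/6) = 4 + 1/6 = 25/6 ≈ 4.1667)
C = -325/24 (C = (1*(7/4) - 5)*(25/6) = (7/4 - 5)*(25/6) = -13/4*25/6 = -325/24 ≈ -13.542)
(C - 16)*(-16) = (-325/24 - 16)*(-16) = -709/24*(-16) = 1418/3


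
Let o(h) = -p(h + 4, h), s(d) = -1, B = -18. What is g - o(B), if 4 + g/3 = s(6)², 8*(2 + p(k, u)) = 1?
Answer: -87/8 ≈ -10.875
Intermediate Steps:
p(k, u) = -15/8 (p(k, u) = -2 + (⅛)*1 = -2 + ⅛ = -15/8)
o(h) = 15/8 (o(h) = -1*(-15/8) = 15/8)
g = -9 (g = -12 + 3*(-1)² = -12 + 3*1 = -12 + 3 = -9)
g - o(B) = -9 - 1*15/8 = -9 - 15/8 = -87/8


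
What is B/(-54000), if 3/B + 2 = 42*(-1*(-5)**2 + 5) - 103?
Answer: 1/17010000 ≈ 5.8789e-8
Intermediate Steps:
B = -1/315 (B = 3/(-2 + (42*(-1*(-5)**2 + 5) - 103)) = 3/(-2 + (42*(-1*25 + 5) - 103)) = 3/(-2 + (42*(-25 + 5) - 103)) = 3/(-2 + (42*(-20) - 103)) = 3/(-2 + (-840 - 103)) = 3/(-2 - 943) = 3/(-945) = 3*(-1/945) = -1/315 ≈ -0.0031746)
B/(-54000) = -1/315/(-54000) = -1/315*(-1/54000) = 1/17010000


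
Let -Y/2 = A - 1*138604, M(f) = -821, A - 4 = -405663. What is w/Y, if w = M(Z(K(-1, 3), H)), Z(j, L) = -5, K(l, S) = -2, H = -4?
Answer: -821/1088526 ≈ -0.00075423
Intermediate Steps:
A = -405659 (A = 4 - 405663 = -405659)
w = -821
Y = 1088526 (Y = -2*(-405659 - 1*138604) = -2*(-405659 - 138604) = -2*(-544263) = 1088526)
w/Y = -821/1088526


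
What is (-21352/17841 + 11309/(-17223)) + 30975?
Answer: 3172430145020/102425181 ≈ 30973.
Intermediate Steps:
(-21352/17841 + 11309/(-17223)) + 30975 = (-21352*1/17841 + 11309*(-1/17223)) + 30975 = (-21352/17841 - 11309/17223) + 30975 = -189836455/102425181 + 30975 = 3172430145020/102425181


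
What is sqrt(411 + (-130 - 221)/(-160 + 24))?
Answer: sqrt(1912398)/68 ≈ 20.337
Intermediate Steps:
sqrt(411 + (-130 - 221)/(-160 + 24)) = sqrt(411 - 351/(-136)) = sqrt(411 - 351*(-1/136)) = sqrt(411 + 351/136) = sqrt(56247/136) = sqrt(1912398)/68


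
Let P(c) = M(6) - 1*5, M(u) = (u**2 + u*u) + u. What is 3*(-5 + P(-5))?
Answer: 204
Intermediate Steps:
M(u) = u + 2*u**2 (M(u) = (u**2 + u**2) + u = 2*u**2 + u = u + 2*u**2)
P(c) = 73 (P(c) = 6*(1 + 2*6) - 1*5 = 6*(1 + 12) - 5 = 6*13 - 5 = 78 - 5 = 73)
3*(-5 + P(-5)) = 3*(-5 + 73) = 3*68 = 204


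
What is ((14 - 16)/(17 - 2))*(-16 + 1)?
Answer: 2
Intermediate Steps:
((14 - 16)/(17 - 2))*(-16 + 1) = -2/15*(-15) = 2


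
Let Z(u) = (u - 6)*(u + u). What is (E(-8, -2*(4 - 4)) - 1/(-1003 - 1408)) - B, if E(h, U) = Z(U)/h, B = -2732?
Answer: 6586853/2411 ≈ 2732.0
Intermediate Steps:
Z(u) = 2*u*(-6 + u) (Z(u) = (-6 + u)*(2*u) = 2*u*(-6 + u))
E(h, U) = 2*U*(-6 + U)/h (E(h, U) = (2*U*(-6 + U))/h = 2*U*(-6 + U)/h)
(E(-8, -2*(4 - 4)) - 1/(-1003 - 1408)) - B = (2*(-2*(4 - 4))*(-6 - 2*(4 - 4))/(-8) - 1/(-1003 - 1408)) - 1*(-2732) = (2*(-2*0)*(-⅛)*(-6 - 2*0) - 1/(-2411)) + 2732 = (2*0*(-⅛)*(-6 + 0) - 1*(-1/2411)) + 2732 = (2*0*(-⅛)*(-6) + 1/2411) + 2732 = (0 + 1/2411) + 2732 = 1/2411 + 2732 = 6586853/2411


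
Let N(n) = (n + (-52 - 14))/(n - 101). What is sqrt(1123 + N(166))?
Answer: sqrt(190047)/13 ≈ 33.534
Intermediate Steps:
N(n) = (-66 + n)/(-101 + n) (N(n) = (n - 66)/(-101 + n) = (-66 + n)/(-101 + n))
sqrt(1123 + N(166)) = sqrt(1123 + (-66 + 166)/(-101 + 166)) = sqrt(1123 + 100/65) = sqrt(1123 + (1/65)*100) = sqrt(1123 + 20/13) = sqrt(14619/13) = sqrt(190047)/13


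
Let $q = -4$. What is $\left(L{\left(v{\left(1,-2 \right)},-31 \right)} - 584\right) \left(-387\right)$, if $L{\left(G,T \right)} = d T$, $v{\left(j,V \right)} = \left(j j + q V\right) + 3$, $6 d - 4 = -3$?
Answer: $\frac{456015}{2} \approx 2.2801 \cdot 10^{5}$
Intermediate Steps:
$d = \frac{1}{6}$ ($d = \frac{2}{3} + \frac{1}{6} \left(-3\right) = \frac{2}{3} - \frac{1}{2} = \frac{1}{6} \approx 0.16667$)
$v{\left(j,V \right)} = 3 + j^{2} - 4 V$ ($v{\left(j,V \right)} = \left(j j - 4 V\right) + 3 = \left(j^{2} - 4 V\right) + 3 = 3 + j^{2} - 4 V$)
$L{\left(G,T \right)} = \frac{T}{6}$
$\left(L{\left(v{\left(1,-2 \right)},-31 \right)} - 584\right) \left(-387\right) = \left(\frac{1}{6} \left(-31\right) - 584\right) \left(-387\right) = \left(- \frac{31}{6} - 584\right) \left(-387\right) = \left(- \frac{3535}{6}\right) \left(-387\right) = \frac{456015}{2}$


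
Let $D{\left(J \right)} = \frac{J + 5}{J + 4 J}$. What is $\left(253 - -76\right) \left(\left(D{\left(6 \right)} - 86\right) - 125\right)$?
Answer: $- \frac{2078951}{30} \approx -69298.0$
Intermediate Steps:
$D{\left(J \right)} = \frac{5 + J}{5 J}$
$\left(253 - -76\right) \left(\left(D{\left(6 \right)} - 86\right) - 125\right) = \left(253 - -76\right) \left(\left(\frac{5 + 6}{5 \cdot 6} - 86\right) - 125\right) = \left(253 + \left(-30 + 106\right)\right) \left(\left(\frac{1}{5} \cdot \frac{1}{6} \cdot 11 - 86\right) - 125\right) = \left(253 + 76\right) \left(\left(\frac{11}{30} - 86\right) - 125\right) = 329 \left(- \frac{2569}{30} - 125\right) = 329 \left(- \frac{6319}{30}\right) = - \frac{2078951}{30}$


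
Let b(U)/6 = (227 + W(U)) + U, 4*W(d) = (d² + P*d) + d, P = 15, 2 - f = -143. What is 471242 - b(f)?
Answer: 867985/2 ≈ 4.3399e+5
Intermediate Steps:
f = 145 (f = 2 - 1*(-143) = 2 + 143 = 145)
W(d) = 4*d + d²/4 (W(d) = ((d² + 15*d) + d)/4 = (d² + 16*d)/4 = 4*d + d²/4)
b(U) = 1362 + 6*U + 3*U*(16 + U)/2 (b(U) = 6*((227 + U*(16 + U)/4) + U) = 6*(227 + U + U*(16 + U)/4) = 1362 + 6*U + 3*U*(16 + U)/2)
471242 - b(f) = 471242 - (1362 + 30*145 + (3/2)*145²) = 471242 - (1362 + 4350 + (3/2)*21025) = 471242 - (1362 + 4350 + 63075/2) = 471242 - 1*74499/2 = 471242 - 74499/2 = 867985/2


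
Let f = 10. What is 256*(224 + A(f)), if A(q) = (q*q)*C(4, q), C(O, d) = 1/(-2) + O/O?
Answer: 70144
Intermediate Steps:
C(O, d) = 1/2 (C(O, d) = 1*(-1/2) + 1 = -1/2 + 1 = 1/2)
A(q) = q**2/2 (A(q) = (q*q)*(1/2) = q**2*(1/2) = q**2/2)
256*(224 + A(f)) = 256*(224 + (1/2)*10**2) = 256*(224 + (1/2)*100) = 256*(224 + 50) = 256*274 = 70144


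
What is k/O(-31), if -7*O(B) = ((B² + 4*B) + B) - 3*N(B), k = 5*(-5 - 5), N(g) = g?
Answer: 350/899 ≈ 0.38932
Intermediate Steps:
k = -50 (k = 5*(-10) = -50)
O(B) = -2*B/7 - B²/7 (O(B) = -(((B² + 4*B) + B) - 3*B)/7 = -((B² + 5*B) - 3*B)/7 = -(B² + 2*B)/7 = -2*B/7 - B²/7)
k/O(-31) = -50*(-7/(31*(-2 - 1*(-31)))) = -50*(-7/(31*(-2 + 31))) = -50/((⅐)*(-31)*29) = -50/(-899/7) = -50*(-7/899) = 350/899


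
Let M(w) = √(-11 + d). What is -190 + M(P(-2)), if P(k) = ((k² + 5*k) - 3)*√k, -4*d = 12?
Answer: -190 + I*√14 ≈ -190.0 + 3.7417*I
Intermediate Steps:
d = -3 (d = -¼*12 = -3)
P(k) = √k*(-3 + k² + 5*k) (P(k) = (-3 + k² + 5*k)*√k = √k*(-3 + k² + 5*k))
M(w) = I*√14 (M(w) = √(-11 - 3) = √(-14) = I*√14)
-190 + M(P(-2)) = -190 + I*√14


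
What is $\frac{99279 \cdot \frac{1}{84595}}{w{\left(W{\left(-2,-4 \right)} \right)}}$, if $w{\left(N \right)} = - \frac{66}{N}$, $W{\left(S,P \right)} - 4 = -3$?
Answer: $- \frac{33093}{1861090} \approx -0.017782$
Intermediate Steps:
$W{\left(S,P \right)} = 1$ ($W{\left(S,P \right)} = 4 - 3 = 1$)
$\frac{99279 \cdot \frac{1}{84595}}{w{\left(W{\left(-2,-4 \right)} \right)}} = \frac{99279 \cdot \frac{1}{84595}}{\left(-66\right) 1^{-1}} = \frac{99279 \cdot \frac{1}{84595}}{\left(-66\right) 1} = \frac{99279}{84595 \left(-66\right)} = \frac{99279}{84595} \left(- \frac{1}{66}\right) = - \frac{33093}{1861090}$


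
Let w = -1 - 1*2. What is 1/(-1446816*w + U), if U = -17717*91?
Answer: 1/2728201 ≈ 3.6654e-7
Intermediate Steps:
w = -3 (w = -1 - 2 = -3)
U = -1612247
1/(-1446816*w + U) = 1/(-1446816*(-3) - 1612247) = 1/(4340448 - 1612247) = 1/2728201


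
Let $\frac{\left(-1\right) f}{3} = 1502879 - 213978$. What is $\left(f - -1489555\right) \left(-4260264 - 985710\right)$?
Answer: $12470456602152$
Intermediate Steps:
$f = -3866703$ ($f = - 3 \left(1502879 - 213978\right) = \left(-3\right) 1288901 = -3866703$)
$\left(f - -1489555\right) \left(-4260264 - 985710\right) = \left(-3866703 - -1489555\right) \left(-4260264 - 985710\right) = \left(-3866703 + \left(-9592 + 1499147\right)\right) \left(-5245974\right) = \left(-3866703 + 1489555\right) \left(-5245974\right) = \left(-2377148\right) \left(-5245974\right) = 12470456602152$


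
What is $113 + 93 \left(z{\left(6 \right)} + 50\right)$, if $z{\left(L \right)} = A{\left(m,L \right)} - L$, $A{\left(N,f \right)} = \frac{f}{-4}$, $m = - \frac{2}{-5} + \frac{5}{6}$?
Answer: $\frac{8131}{2} \approx 4065.5$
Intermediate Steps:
$m = \frac{37}{30}$ ($m = \left(-2\right) \left(- \frac{1}{5}\right) + 5 \cdot \frac{1}{6} = \frac{2}{5} + \frac{5}{6} = \frac{37}{30} \approx 1.2333$)
$A{\left(N,f \right)} = - \frac{f}{4}$ ($A{\left(N,f \right)} = f \left(- \frac{1}{4}\right) = - \frac{f}{4}$)
$z{\left(L \right)} = - \frac{5 L}{4}$ ($z{\left(L \right)} = - \frac{L}{4} - L = - \frac{5 L}{4}$)
$113 + 93 \left(z{\left(6 \right)} + 50\right) = 113 + 93 \left(\left(- \frac{5}{4}\right) 6 + 50\right) = 113 + 93 \left(- \frac{15}{2} + 50\right) = 113 + 93 \cdot \frac{85}{2} = 113 + \frac{7905}{2} = \frac{8131}{2}$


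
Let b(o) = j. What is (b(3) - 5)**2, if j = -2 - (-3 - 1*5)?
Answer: 1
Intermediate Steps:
j = 6 (j = -2 - (-3 - 5) = -2 - 1*(-8) = -2 + 8 = 6)
b(o) = 6
(b(3) - 5)**2 = (6 - 5)**2 = 1**2 = 1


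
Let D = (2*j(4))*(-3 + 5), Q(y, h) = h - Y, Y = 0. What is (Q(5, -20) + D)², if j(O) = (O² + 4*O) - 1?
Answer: 10816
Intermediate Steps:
j(O) = -1 + O² + 4*O
Q(y, h) = h (Q(y, h) = h - 1*0 = h + 0 = h)
D = 124 (D = (2*(-1 + 4² + 4*4))*(-3 + 5) = (2*(-1 + 16 + 16))*2 = (2*31)*2 = 62*2 = 124)
(Q(5, -20) + D)² = (-20 + 124)² = 104² = 10816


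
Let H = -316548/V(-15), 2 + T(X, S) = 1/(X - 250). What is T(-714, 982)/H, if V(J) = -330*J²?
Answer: -884125/1883656 ≈ -0.46937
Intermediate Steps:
T(X, S) = -2 + 1/(-250 + X) (T(X, S) = -2 + 1/(X - 250) = -2 + 1/(-250 + X))
H = 5862/1375 (H = -316548/((-330*(-15)²)) = -316548/((-330*225)) = -316548/(-74250) = -316548*(-1/74250) = 5862/1375 ≈ 4.2633)
T(-714, 982)/H = ((501 - 2*(-714))/(-250 - 714))/(5862/1375) = ((501 + 1428)/(-964))*(1375/5862) = -1/964*1929*(1375/5862) = -1929/964*1375/5862 = -884125/1883656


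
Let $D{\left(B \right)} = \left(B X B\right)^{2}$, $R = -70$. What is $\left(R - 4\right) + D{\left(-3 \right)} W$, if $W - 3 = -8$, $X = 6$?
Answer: $-14654$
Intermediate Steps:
$W = -5$ ($W = 3 - 8 = -5$)
$D{\left(B \right)} = 36 B^{4}$ ($D{\left(B \right)} = \left(B 6 B\right)^{2} = \left(6 B B\right)^{2} = \left(6 B^{2}\right)^{2} = 36 B^{4}$)
$\left(R - 4\right) + D{\left(-3 \right)} W = \left(-70 - 4\right) + 36 \left(-3\right)^{4} \left(-5\right) = -74 + 36 \cdot 81 \left(-5\right) = -74 + 2916 \left(-5\right) = -74 - 14580 = -14654$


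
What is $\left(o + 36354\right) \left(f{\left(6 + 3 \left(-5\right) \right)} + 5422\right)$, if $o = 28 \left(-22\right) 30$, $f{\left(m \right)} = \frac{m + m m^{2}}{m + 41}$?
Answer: $\frac{772004871}{8} \approx 9.6501 \cdot 10^{7}$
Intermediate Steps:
$f{\left(m \right)} = \frac{m + m^{3}}{41 + m}$
$o = -18480$ ($o = \left(-616\right) 30 = -18480$)
$\left(o + 36354\right) \left(f{\left(6 + 3 \left(-5\right) \right)} + 5422\right) = \left(-18480 + 36354\right) \left(\frac{\left(6 + 3 \left(-5\right)\right) + \left(6 + 3 \left(-5\right)\right)^{3}}{41 + \left(6 + 3 \left(-5\right)\right)} + 5422\right) = 17874 \left(\frac{\left(6 - 15\right) + \left(6 - 15\right)^{3}}{41 + \left(6 - 15\right)} + 5422\right) = 17874 \left(\frac{-9 + \left(-9\right)^{3}}{41 - 9} + 5422\right) = 17874 \left(\frac{-9 - 729}{32} + 5422\right) = 17874 \left(\frac{1}{32} \left(-738\right) + 5422\right) = 17874 \left(- \frac{369}{16} + 5422\right) = 17874 \cdot \frac{86383}{16} = \frac{772004871}{8}$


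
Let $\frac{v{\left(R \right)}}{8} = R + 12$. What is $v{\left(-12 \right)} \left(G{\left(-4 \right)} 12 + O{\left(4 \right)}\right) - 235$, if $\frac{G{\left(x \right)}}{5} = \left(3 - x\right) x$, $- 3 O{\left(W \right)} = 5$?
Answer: $-235$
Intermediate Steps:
$O{\left(W \right)} = - \frac{5}{3}$ ($O{\left(W \right)} = \left(- \frac{1}{3}\right) 5 = - \frac{5}{3}$)
$G{\left(x \right)} = 5 x \left(3 - x\right)$ ($G{\left(x \right)} = 5 \left(3 - x\right) x = 5 x \left(3 - x\right)$)
$v{\left(R \right)} = 96 + 8 R$ ($v{\left(R \right)} = 8 \left(R + 12\right) = 8 \left(12 + R\right) = 96 + 8 R$)
$v{\left(-12 \right)} \left(G{\left(-4 \right)} 12 + O{\left(4 \right)}\right) - 235 = \left(96 + 8 \left(-12\right)\right) \left(5 \left(-4\right) \left(3 - -4\right) 12 - \frac{5}{3}\right) - 235 = \left(96 - 96\right) \left(5 \left(-4\right) \left(3 + 4\right) 12 - \frac{5}{3}\right) - 235 = 0 \left(5 \left(-4\right) 7 \cdot 12 - \frac{5}{3}\right) - 235 = 0 \left(\left(-140\right) 12 - \frac{5}{3}\right) - 235 = 0 \left(-1680 - \frac{5}{3}\right) - 235 = 0 \left(- \frac{5045}{3}\right) - 235 = 0 - 235 = -235$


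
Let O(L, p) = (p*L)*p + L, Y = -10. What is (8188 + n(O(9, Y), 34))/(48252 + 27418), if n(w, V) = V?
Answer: 4111/37835 ≈ 0.10866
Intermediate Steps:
O(L, p) = L + L*p² (O(L, p) = (L*p)*p + L = L*p² + L = L + L*p²)
(8188 + n(O(9, Y), 34))/(48252 + 27418) = (8188 + 34)/(48252 + 27418) = 8222/75670 = 8222*(1/75670) = 4111/37835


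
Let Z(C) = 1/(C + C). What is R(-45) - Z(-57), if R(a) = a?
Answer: -5129/114 ≈ -44.991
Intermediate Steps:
Z(C) = 1/(2*C)
R(-45) - Z(-57) = -45 - 1/(2*(-57)) = -45 - (-1)/(2*57) = -45 - 1*(-1/114) = -45 + 1/114 = -5129/114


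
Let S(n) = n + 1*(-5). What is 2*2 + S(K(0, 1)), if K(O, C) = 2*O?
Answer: -1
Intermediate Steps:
S(n) = -5 + n (S(n) = n - 5 = -5 + n)
2*2 + S(K(0, 1)) = 2*2 + (-5 + 2*0) = 4 + (-5 + 0) = 4 - 5 = -1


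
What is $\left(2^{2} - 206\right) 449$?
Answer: $-90698$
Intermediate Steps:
$\left(2^{2} - 206\right) 449 = \left(4 - 206\right) 449 = \left(-202\right) 449 = -90698$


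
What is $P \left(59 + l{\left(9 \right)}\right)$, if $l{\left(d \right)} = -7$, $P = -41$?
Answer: $-2132$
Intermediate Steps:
$P \left(59 + l{\left(9 \right)}\right) = - 41 \left(59 - 7\right) = \left(-41\right) 52 = -2132$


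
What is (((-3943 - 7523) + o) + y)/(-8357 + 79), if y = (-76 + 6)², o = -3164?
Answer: 4865/4139 ≈ 1.1754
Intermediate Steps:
y = 4900 (y = (-70)² = 4900)
(((-3943 - 7523) + o) + y)/(-8357 + 79) = (((-3943 - 7523) - 3164) + 4900)/(-8357 + 79) = ((-11466 - 3164) + 4900)/(-8278) = (-14630 + 4900)*(-1/8278) = -9730*(-1/8278) = 4865/4139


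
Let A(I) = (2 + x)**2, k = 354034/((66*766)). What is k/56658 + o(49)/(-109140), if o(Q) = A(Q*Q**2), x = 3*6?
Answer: -9226012237/2605173480756 ≈ -0.0035414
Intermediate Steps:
k = 177017/25278 (k = 354034/50556 = 354034*(1/50556) = 177017/25278 ≈ 7.0028)
x = 18
A(I) = 400 (A(I) = (2 + 18)**2 = 20**2 = 400)
o(Q) = 400
k/56658 + o(49)/(-109140) = (177017/25278)/56658 + 400/(-109140) = (177017/25278)*(1/56658) + 400*(-1/109140) = 177017/1432200924 - 20/5457 = -9226012237/2605173480756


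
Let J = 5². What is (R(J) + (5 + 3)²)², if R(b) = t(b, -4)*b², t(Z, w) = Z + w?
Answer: 173949721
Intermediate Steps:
J = 25
R(b) = b²*(-4 + b) (R(b) = (b - 4)*b² = (-4 + b)*b² = b²*(-4 + b))
(R(J) + (5 + 3)²)² = (25²*(-4 + 25) + (5 + 3)²)² = (625*21 + 8²)² = (13125 + 64)² = 13189² = 173949721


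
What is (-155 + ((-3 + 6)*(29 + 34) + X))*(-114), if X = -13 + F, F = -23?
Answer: 228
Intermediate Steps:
X = -36 (X = -13 - 23 = -36)
(-155 + ((-3 + 6)*(29 + 34) + X))*(-114) = (-155 + ((-3 + 6)*(29 + 34) - 36))*(-114) = (-155 + (3*63 - 36))*(-114) = (-155 + (189 - 36))*(-114) = (-155 + 153)*(-114) = -2*(-114) = 228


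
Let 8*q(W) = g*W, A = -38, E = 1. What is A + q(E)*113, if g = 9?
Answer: 713/8 ≈ 89.125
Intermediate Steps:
q(W) = 9*W/8 (q(W) = (9*W)/8 = 9*W/8)
A + q(E)*113 = -38 + ((9/8)*1)*113 = -38 + (9/8)*113 = -38 + 1017/8 = 713/8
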